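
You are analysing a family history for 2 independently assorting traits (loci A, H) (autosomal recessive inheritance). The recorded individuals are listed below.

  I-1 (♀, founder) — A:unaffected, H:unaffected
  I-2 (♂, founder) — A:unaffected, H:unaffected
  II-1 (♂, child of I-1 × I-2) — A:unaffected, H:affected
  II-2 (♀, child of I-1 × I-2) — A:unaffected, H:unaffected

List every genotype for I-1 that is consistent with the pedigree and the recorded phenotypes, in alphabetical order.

A/I-1 un ·: AA|Aa
A/I-2 un ·: AA|Aa
A/II-1 un I-1×I-2: AA|Aa
A/II-2 un I-1×I-2: AA|Aa
⇒ A over [I-1,I-2,II-1,II-2]: 13 consistent
H/I-1 un ·: Hh
H/I-2 un ·: Hh
H/II-1 aff I-1×I-2: hh
H/II-2 un I-1×I-2: HH|Hh
⇒ H over [I-1,I-2,II-1,II-2]: 2 consistent

I-1 ∈ {AA Hh, Aa Hh}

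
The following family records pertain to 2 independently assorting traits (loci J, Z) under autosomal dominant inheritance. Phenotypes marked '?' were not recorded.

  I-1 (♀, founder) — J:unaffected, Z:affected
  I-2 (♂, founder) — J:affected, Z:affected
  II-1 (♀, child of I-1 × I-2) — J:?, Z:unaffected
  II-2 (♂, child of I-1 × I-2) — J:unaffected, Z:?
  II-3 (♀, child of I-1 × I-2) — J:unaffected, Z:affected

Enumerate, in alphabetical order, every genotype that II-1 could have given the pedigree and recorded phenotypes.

J/I-1 un ·: jj
J/I-2 aff ·: Jj
J/II-1 ? I-1×I-2: jj|Jj
J/II-2 un I-1×I-2: jj
J/II-3 un I-1×I-2: jj
⇒ J over [I-1,I-2,II-1,II-2,II-3]: 2 consistent
Z/I-1 aff ·: Zz
Z/I-2 aff ·: Zz
Z/II-1 un I-1×I-2: zz
Z/II-2 ? I-1×I-2: zz|Zz|ZZ
Z/II-3 aff I-1×I-2: Zz|ZZ
⇒ Z over [I-1,I-2,II-1,II-2,II-3]: 6 consistent

II-1 ∈ {Jj zz, jj zz}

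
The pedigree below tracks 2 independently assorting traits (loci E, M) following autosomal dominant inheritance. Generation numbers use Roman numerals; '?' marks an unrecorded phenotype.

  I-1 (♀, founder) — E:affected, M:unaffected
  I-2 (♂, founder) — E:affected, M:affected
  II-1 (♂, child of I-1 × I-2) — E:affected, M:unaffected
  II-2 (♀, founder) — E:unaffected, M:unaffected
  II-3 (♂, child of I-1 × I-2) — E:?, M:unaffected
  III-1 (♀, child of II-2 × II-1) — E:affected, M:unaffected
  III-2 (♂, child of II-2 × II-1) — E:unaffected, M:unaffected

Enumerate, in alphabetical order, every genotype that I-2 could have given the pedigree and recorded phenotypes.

E/I-1 aff ·: Ee|EE
E/I-2 aff ·: Ee|EE
E/II-1 aff I-1×I-2: Ee
E/II-2 un ·: ee
E/II-3 ? I-1×I-2: ee|Ee|EE
E/III-1 aff II-2×II-1: Ee
E/III-2 un II-2×II-1: ee
⇒ E over [I-1,I-2,II-1,II-2,II-3,III-1,III-2]: 7 consistent
M/I-1 un ·: mm
M/I-2 aff ·: Mm
M/II-1 un I-1×I-2: mm
M/II-2 un ·: mm
M/II-3 un I-1×I-2: mm
M/III-1 un II-2×II-1: mm
M/III-2 un II-2×II-1: mm
⇒ M over [I-1,I-2,II-1,II-2,II-3,III-1,III-2]: 1 consistent

I-2 ∈ {EE Mm, Ee Mm}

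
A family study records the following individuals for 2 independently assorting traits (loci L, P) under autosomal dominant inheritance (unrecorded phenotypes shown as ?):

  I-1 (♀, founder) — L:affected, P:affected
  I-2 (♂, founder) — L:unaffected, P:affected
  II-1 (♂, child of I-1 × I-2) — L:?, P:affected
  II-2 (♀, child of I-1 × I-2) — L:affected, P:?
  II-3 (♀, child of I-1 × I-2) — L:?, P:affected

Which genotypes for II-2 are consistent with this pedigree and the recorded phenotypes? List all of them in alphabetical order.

II-2 ∈ {Ll PP, Ll Pp, Ll pp}

L/I-1 aff ·: Ll|LL
L/I-2 un ·: ll
L/II-1 ? I-1×I-2: ll|Ll
L/II-2 aff I-1×I-2: Ll
L/II-3 ? I-1×I-2: ll|Ll
⇒ L over [I-1,I-2,II-1,II-2,II-3]: 5 consistent
P/I-1 aff ·: Pp|PP
P/I-2 aff ·: Pp|PP
P/II-1 aff I-1×I-2: Pp|PP
P/II-2 ? I-1×I-2: pp|Pp|PP
P/II-3 aff I-1×I-2: Pp|PP
⇒ P over [I-1,I-2,II-1,II-2,II-3]: 29 consistent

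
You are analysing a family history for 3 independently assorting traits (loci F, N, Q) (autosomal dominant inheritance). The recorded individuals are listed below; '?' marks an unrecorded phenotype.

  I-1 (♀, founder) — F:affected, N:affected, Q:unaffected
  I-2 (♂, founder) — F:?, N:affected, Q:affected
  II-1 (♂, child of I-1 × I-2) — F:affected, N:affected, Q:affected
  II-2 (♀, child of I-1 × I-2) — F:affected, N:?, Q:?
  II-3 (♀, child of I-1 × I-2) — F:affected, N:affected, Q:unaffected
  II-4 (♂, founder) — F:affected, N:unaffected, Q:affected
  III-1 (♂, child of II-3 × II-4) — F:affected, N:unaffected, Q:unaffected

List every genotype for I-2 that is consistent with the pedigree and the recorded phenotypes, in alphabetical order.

I-2 ∈ {FF NN Qq, FF Nn Qq, Ff NN Qq, Ff Nn Qq, ff NN Qq, ff Nn Qq}

F/I-1 aff ·: Ff|FF
F/I-2 ? ·: ff|Ff|FF
F/II-1 aff I-1×I-2: Ff|FF
F/II-2 aff I-1×I-2: Ff|FF
F/II-3 aff I-1×I-2: Ff|FF
F/II-4 aff ·: Ff|FF
F/III-1 aff II-3×II-4: Ff|FF
⇒ F over [I-1,I-2,II-1,II-2,II-3,II-4,III-1]: 95 consistent
N/I-1 aff ·: Nn|NN
N/I-2 aff ·: Nn|NN
N/II-1 aff I-1×I-2: Nn|NN
N/II-2 ? I-1×I-2: nn|Nn|NN
N/II-3 aff I-1×I-2: Nn
N/II-4 un ·: nn
N/III-1 un II-3×II-4: nn
⇒ N over [I-1,I-2,II-1,II-2,II-3,II-4,III-1]: 14 consistent
Q/I-1 un ·: qq
Q/I-2 aff ·: Qq
Q/II-1 aff I-1×I-2: Qq
Q/II-2 ? I-1×I-2: qq|Qq
Q/II-3 un I-1×I-2: qq
Q/II-4 aff ·: Qq
Q/III-1 un II-3×II-4: qq
⇒ Q over [I-1,I-2,II-1,II-2,II-3,II-4,III-1]: 2 consistent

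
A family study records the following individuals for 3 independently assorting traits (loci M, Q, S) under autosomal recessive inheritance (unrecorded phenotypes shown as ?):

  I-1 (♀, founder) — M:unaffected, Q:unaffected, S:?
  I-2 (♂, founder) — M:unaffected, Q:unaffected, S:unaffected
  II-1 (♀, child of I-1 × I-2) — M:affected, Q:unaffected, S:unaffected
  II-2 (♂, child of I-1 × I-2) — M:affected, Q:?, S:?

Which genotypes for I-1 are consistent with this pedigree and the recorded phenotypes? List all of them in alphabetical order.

M/I-1 un ·: Mm
M/I-2 un ·: Mm
M/II-1 aff I-1×I-2: mm
M/II-2 aff I-1×I-2: mm
⇒ M over [I-1,I-2,II-1,II-2]: 1 consistent
Q/I-1 un ·: QQ|Qq
Q/I-2 un ·: QQ|Qq
Q/II-1 un I-1×I-2: QQ|Qq
Q/II-2 ? I-1×I-2: QQ|Qq|qq
⇒ Q over [I-1,I-2,II-1,II-2]: 15 consistent
S/I-1 ? ·: SS|Ss|ss
S/I-2 un ·: SS|Ss
S/II-1 un I-1×I-2: SS|Ss
S/II-2 ? I-1×I-2: SS|Ss|ss
⇒ S over [I-1,I-2,II-1,II-2]: 18 consistent

I-1 ∈ {Mm QQ SS, Mm QQ Ss, Mm QQ ss, Mm Qq SS, Mm Qq Ss, Mm Qq ss}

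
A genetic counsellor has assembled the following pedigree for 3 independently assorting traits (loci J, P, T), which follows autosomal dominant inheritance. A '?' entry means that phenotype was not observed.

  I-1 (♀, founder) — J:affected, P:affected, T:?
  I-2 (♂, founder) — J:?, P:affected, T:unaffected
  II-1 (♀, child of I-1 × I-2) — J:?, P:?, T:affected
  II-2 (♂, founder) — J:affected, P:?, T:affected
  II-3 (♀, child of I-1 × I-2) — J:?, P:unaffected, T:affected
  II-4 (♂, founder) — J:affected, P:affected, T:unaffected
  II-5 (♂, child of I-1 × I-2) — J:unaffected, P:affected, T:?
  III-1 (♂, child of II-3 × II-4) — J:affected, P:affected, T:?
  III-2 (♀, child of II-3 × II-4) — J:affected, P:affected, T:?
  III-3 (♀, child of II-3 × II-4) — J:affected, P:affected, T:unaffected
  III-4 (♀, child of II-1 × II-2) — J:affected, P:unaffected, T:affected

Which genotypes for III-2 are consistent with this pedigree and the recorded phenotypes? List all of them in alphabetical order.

III-2 ∈ {JJ Pp Tt, JJ Pp tt, Jj Pp Tt, Jj Pp tt}

J/I-1 aff ·: Jj
J/I-2 ? ·: jj|Jj
J/II-1 ? I-1×I-2: jj|Jj|JJ
J/II-2 aff ·: Jj|JJ
J/II-3 ? I-1×I-2: jj|Jj|JJ
J/II-4 aff ·: Jj|JJ
J/II-5 un I-1×I-2: jj
J/III-1 aff II-3×II-4: Jj|JJ
J/III-2 aff II-3×II-4: Jj|JJ
J/III-3 aff II-3×II-4: Jj|JJ
J/III-4 aff II-1×II-2: Jj|JJ
⇒ J over [I-1,I-2,II-1,II-2,II-3,II-4,II-5,III-1,III-2,III-3,III-4]: 351 consistent
P/I-1 aff ·: Pp
P/I-2 aff ·: Pp
P/II-1 ? I-1×I-2: pp|Pp
P/II-2 ? ·: pp|Pp
P/II-3 un I-1×I-2: pp
P/II-4 aff ·: Pp|PP
P/II-5 aff I-1×I-2: Pp|PP
P/III-1 aff II-3×II-4: Pp
P/III-2 aff II-3×II-4: Pp
P/III-3 aff II-3×II-4: Pp
P/III-4 un II-1×II-2: pp
⇒ P over [I-1,I-2,II-1,II-2,II-3,II-4,II-5,III-1,III-2,III-3,III-4]: 16 consistent
T/I-1 ? ·: Tt|TT
T/I-2 un ·: tt
T/II-1 aff I-1×I-2: Tt
T/II-2 aff ·: Tt|TT
T/II-3 aff I-1×I-2: Tt
T/II-4 un ·: tt
T/II-5 ? I-1×I-2: tt|Tt
T/III-1 ? II-3×II-4: tt|Tt
T/III-2 ? II-3×II-4: tt|Tt
T/III-3 un II-3×II-4: tt
T/III-4 aff II-1×II-2: Tt|TT
⇒ T over [I-1,I-2,II-1,II-2,II-3,II-4,II-5,III-1,III-2,III-3,III-4]: 48 consistent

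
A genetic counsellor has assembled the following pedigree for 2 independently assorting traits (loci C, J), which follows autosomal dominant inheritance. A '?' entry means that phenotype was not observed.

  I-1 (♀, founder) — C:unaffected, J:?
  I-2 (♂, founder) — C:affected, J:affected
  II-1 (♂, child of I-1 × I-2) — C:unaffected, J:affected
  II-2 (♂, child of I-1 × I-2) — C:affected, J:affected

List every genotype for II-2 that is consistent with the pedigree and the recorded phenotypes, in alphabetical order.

C/I-1 un ·: cc
C/I-2 aff ·: Cc
C/II-1 un I-1×I-2: cc
C/II-2 aff I-1×I-2: Cc
⇒ C over [I-1,I-2,II-1,II-2]: 1 consistent
J/I-1 ? ·: jj|Jj|JJ
J/I-2 aff ·: Jj|JJ
J/II-1 aff I-1×I-2: Jj|JJ
J/II-2 aff I-1×I-2: Jj|JJ
⇒ J over [I-1,I-2,II-1,II-2]: 15 consistent

II-2 ∈ {Cc JJ, Cc Jj}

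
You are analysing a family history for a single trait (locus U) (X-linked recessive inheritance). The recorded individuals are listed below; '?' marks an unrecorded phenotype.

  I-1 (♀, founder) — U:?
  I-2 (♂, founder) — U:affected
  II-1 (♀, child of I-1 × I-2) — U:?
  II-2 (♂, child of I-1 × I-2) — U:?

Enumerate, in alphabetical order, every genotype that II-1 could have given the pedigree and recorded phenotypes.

U/I-1 ? ·: X^UX^U|X^UX^u|X^uX^u
U/I-2 aff ·: X^uY
U/II-1 ? I-1×I-2: X^UX^u|X^uX^u
U/II-2 ? I-1×I-2: X^UY|X^uY
⇒ U over [I-1,I-2,II-1,II-2]: 6 consistent

II-1 ∈ {X^UX^u, X^uX^u}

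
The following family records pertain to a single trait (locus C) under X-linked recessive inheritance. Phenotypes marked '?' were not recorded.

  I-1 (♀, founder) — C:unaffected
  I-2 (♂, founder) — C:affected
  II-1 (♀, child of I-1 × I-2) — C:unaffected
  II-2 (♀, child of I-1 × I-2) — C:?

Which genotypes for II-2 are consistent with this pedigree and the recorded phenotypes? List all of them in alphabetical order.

II-2 ∈ {X^CX^c, X^cX^c}

C/I-1 un ·: X^CX^C|X^CX^c
C/I-2 aff ·: X^cY
C/II-1 un I-1×I-2: X^CX^c
C/II-2 ? I-1×I-2: X^CX^c|X^cX^c
⇒ C over [I-1,I-2,II-1,II-2]: 3 consistent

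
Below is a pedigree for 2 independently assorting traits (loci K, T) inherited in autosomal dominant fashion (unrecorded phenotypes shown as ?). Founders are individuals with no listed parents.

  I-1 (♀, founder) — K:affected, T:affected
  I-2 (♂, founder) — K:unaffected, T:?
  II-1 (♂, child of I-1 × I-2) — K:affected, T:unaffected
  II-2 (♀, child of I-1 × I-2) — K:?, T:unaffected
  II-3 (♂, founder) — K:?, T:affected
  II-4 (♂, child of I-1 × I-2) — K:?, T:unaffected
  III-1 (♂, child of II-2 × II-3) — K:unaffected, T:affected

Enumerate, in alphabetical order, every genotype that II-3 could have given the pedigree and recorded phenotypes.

II-3 ∈ {Kk TT, Kk Tt, kk TT, kk Tt}

K/I-1 aff ·: Kk|KK
K/I-2 un ·: kk
K/II-1 aff I-1×I-2: Kk
K/II-2 ? I-1×I-2: kk|Kk
K/II-3 ? ·: kk|Kk
K/II-4 ? I-1×I-2: kk|Kk
K/III-1 un II-2×II-3: kk
⇒ K over [I-1,I-2,II-1,II-2,II-3,II-4,III-1]: 10 consistent
T/I-1 aff ·: Tt
T/I-2 ? ·: tt|Tt
T/II-1 un I-1×I-2: tt
T/II-2 un I-1×I-2: tt
T/II-3 aff ·: Tt|TT
T/II-4 un I-1×I-2: tt
T/III-1 aff II-2×II-3: Tt
⇒ T over [I-1,I-2,II-1,II-2,II-3,II-4,III-1]: 4 consistent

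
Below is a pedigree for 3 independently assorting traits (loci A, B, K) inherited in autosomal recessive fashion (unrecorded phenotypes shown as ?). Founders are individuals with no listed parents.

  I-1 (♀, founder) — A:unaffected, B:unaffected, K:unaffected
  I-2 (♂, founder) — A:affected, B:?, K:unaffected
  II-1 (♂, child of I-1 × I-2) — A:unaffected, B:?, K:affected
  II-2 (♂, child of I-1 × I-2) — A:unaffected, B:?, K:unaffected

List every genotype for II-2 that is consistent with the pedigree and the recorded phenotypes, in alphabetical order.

A/I-1 un ·: AA|Aa
A/I-2 aff ·: aa
A/II-1 un I-1×I-2: Aa
A/II-2 un I-1×I-2: Aa
⇒ A over [I-1,I-2,II-1,II-2]: 2 consistent
B/I-1 un ·: BB|Bb
B/I-2 ? ·: BB|Bb|bb
B/II-1 ? I-1×I-2: BB|Bb|bb
B/II-2 ? I-1×I-2: BB|Bb|bb
⇒ B over [I-1,I-2,II-1,II-2]: 23 consistent
K/I-1 un ·: Kk
K/I-2 un ·: Kk
K/II-1 aff I-1×I-2: kk
K/II-2 un I-1×I-2: KK|Kk
⇒ K over [I-1,I-2,II-1,II-2]: 2 consistent

II-2 ∈ {Aa BB KK, Aa BB Kk, Aa Bb KK, Aa Bb Kk, Aa bb KK, Aa bb Kk}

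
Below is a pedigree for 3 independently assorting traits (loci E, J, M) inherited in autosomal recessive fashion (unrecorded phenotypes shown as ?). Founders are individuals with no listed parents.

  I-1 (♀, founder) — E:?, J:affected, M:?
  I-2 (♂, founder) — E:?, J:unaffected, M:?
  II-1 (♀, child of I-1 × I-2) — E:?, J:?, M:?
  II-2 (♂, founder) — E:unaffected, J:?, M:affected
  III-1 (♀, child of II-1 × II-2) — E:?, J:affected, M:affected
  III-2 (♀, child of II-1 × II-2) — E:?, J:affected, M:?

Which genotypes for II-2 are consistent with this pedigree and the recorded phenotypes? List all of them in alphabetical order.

E/I-1 ? ·: EE|Ee|ee
E/I-2 ? ·: EE|Ee|ee
E/II-1 ? I-1×I-2: EE|Ee|ee
E/II-2 un ·: EE|Ee
E/III-1 ? II-1×II-2: EE|Ee|ee
E/III-2 ? II-1×II-2: EE|Ee|ee
⇒ E over [I-1,I-2,II-1,II-2,III-1,III-2]: 131 consistent
J/I-1 aff ·: jj
J/I-2 un ·: JJ|Jj
J/II-1 ? I-1×I-2: Jj|jj
J/II-2 ? ·: Jj|jj
J/III-1 aff II-1×II-2: jj
J/III-2 aff II-1×II-2: jj
⇒ J over [I-1,I-2,II-1,II-2,III-1,III-2]: 6 consistent
M/I-1 ? ·: MM|Mm|mm
M/I-2 ? ·: MM|Mm|mm
M/II-1 ? I-1×I-2: Mm|mm
M/II-2 aff ·: mm
M/III-1 aff II-1×II-2: mm
M/III-2 ? II-1×II-2: Mm|mm
⇒ M over [I-1,I-2,II-1,II-2,III-1,III-2]: 18 consistent

II-2 ∈ {EE Jj mm, EE jj mm, Ee Jj mm, Ee jj mm}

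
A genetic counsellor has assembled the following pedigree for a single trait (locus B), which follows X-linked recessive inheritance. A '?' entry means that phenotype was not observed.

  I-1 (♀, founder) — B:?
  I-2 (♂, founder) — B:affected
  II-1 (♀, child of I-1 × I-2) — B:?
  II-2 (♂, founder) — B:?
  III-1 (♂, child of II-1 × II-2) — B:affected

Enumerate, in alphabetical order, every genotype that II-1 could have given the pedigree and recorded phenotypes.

B/I-1 ? ·: X^BX^B|X^BX^b|X^bX^b
B/I-2 aff ·: X^bY
B/II-1 ? I-1×I-2: X^BX^b|X^bX^b
B/II-2 ? ·: X^BY|X^bY
B/III-1 aff II-1×II-2: X^bY
⇒ B over [I-1,I-2,II-1,II-2,III-1]: 8 consistent

II-1 ∈ {X^BX^b, X^bX^b}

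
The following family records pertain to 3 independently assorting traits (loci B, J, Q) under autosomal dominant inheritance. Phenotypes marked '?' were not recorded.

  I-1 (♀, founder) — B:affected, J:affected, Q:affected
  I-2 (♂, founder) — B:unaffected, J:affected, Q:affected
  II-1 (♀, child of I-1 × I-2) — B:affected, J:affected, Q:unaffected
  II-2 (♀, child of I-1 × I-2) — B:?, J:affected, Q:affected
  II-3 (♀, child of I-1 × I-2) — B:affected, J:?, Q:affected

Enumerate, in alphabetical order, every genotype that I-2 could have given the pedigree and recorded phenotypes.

I-2 ∈ {bb JJ Qq, bb Jj Qq}

B/I-1 aff ·: Bb|BB
B/I-2 un ·: bb
B/II-1 aff I-1×I-2: Bb
B/II-2 ? I-1×I-2: bb|Bb
B/II-3 aff I-1×I-2: Bb
⇒ B over [I-1,I-2,II-1,II-2,II-3]: 3 consistent
J/I-1 aff ·: Jj|JJ
J/I-2 aff ·: Jj|JJ
J/II-1 aff I-1×I-2: Jj|JJ
J/II-2 aff I-1×I-2: Jj|JJ
J/II-3 ? I-1×I-2: jj|Jj|JJ
⇒ J over [I-1,I-2,II-1,II-2,II-3]: 29 consistent
Q/I-1 aff ·: Qq
Q/I-2 aff ·: Qq
Q/II-1 un I-1×I-2: qq
Q/II-2 aff I-1×I-2: Qq|QQ
Q/II-3 aff I-1×I-2: Qq|QQ
⇒ Q over [I-1,I-2,II-1,II-2,II-3]: 4 consistent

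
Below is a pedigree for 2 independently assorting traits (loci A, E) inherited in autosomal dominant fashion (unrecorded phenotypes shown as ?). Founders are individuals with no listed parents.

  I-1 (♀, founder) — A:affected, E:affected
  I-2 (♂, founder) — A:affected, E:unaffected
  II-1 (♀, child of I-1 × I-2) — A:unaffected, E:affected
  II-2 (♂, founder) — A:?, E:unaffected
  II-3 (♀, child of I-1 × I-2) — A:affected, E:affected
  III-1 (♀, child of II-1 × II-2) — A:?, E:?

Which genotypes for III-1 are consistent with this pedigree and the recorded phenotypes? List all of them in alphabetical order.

III-1 ∈ {Aa Ee, Aa ee, aa Ee, aa ee}

A/I-1 aff ·: Aa
A/I-2 aff ·: Aa
A/II-1 un I-1×I-2: aa
A/II-2 ? ·: aa|Aa|AA
A/II-3 aff I-1×I-2: Aa|AA
A/III-1 ? II-1×II-2: aa|Aa
⇒ A over [I-1,I-2,II-1,II-2,II-3,III-1]: 8 consistent
E/I-1 aff ·: Ee|EE
E/I-2 un ·: ee
E/II-1 aff I-1×I-2: Ee
E/II-2 un ·: ee
E/II-3 aff I-1×I-2: Ee
E/III-1 ? II-1×II-2: ee|Ee
⇒ E over [I-1,I-2,II-1,II-2,II-3,III-1]: 4 consistent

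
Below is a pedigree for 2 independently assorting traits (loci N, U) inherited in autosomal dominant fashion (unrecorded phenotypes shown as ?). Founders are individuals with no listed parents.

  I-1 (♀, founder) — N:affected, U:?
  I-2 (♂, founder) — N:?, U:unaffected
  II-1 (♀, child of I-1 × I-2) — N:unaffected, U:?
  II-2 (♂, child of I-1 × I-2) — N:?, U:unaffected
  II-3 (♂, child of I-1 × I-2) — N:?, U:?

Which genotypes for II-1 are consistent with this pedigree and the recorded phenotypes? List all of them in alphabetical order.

N/I-1 aff ·: Nn
N/I-2 ? ·: nn|Nn
N/II-1 un I-1×I-2: nn
N/II-2 ? I-1×I-2: nn|Nn|NN
N/II-3 ? I-1×I-2: nn|Nn|NN
⇒ N over [I-1,I-2,II-1,II-2,II-3]: 13 consistent
U/I-1 ? ·: uu|Uu
U/I-2 un ·: uu
U/II-1 ? I-1×I-2: uu|Uu
U/II-2 un I-1×I-2: uu
U/II-3 ? I-1×I-2: uu|Uu
⇒ U over [I-1,I-2,II-1,II-2,II-3]: 5 consistent

II-1 ∈ {nn Uu, nn uu}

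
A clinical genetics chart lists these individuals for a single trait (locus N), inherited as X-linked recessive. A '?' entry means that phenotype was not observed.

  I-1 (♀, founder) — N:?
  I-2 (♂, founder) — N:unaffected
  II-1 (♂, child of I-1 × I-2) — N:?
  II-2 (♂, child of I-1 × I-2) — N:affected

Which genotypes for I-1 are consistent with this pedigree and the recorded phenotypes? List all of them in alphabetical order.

N/I-1 ? ·: X^NX^n|X^nX^n
N/I-2 un ·: X^NY
N/II-1 ? I-1×I-2: X^NY|X^nY
N/II-2 aff I-1×I-2: X^nY
⇒ N over [I-1,I-2,II-1,II-2]: 3 consistent

I-1 ∈ {X^NX^n, X^nX^n}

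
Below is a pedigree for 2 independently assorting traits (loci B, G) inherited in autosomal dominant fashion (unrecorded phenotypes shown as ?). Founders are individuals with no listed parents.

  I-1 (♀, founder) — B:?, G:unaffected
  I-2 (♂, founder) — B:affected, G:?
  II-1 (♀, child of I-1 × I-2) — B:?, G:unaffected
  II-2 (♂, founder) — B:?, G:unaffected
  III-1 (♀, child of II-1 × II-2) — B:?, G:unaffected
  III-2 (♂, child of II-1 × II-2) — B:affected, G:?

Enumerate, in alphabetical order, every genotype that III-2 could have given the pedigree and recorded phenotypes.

B/I-1 ? ·: bb|Bb|BB
B/I-2 aff ·: Bb|BB
B/II-1 ? I-1×I-2: bb|Bb|BB
B/II-2 ? ·: bb|Bb|BB
B/III-1 ? II-1×II-2: bb|Bb|BB
B/III-2 aff II-1×II-2: Bb|BB
⇒ B over [I-1,I-2,II-1,II-2,III-1,III-2]: 90 consistent
G/I-1 un ·: gg
G/I-2 ? ·: gg|Gg
G/II-1 un I-1×I-2: gg
G/II-2 un ·: gg
G/III-1 un II-1×II-2: gg
G/III-2 ? II-1×II-2: gg
⇒ G over [I-1,I-2,II-1,II-2,III-1,III-2]: 2 consistent

III-2 ∈ {BB gg, Bb gg}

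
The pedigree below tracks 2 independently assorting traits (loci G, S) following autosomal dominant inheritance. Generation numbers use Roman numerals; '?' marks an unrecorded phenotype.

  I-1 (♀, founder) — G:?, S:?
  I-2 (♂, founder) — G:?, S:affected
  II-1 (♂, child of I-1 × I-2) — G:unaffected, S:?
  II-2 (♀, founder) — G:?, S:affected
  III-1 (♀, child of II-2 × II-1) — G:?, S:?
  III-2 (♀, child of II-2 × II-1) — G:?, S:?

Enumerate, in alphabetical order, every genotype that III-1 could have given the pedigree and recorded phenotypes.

III-1 ∈ {Gg SS, Gg Ss, Gg ss, gg SS, gg Ss, gg ss}

G/I-1 ? ·: gg|Gg
G/I-2 ? ·: gg|Gg
G/II-1 un I-1×I-2: gg
G/II-2 ? ·: gg|Gg|GG
G/III-1 ? II-2×II-1: gg|Gg
G/III-2 ? II-2×II-1: gg|Gg
⇒ G over [I-1,I-2,II-1,II-2,III-1,III-2]: 24 consistent
S/I-1 ? ·: ss|Ss|SS
S/I-2 aff ·: Ss|SS
S/II-1 ? I-1×I-2: ss|Ss|SS
S/II-2 aff ·: Ss|SS
S/III-1 ? II-2×II-1: ss|Ss|SS
S/III-2 ? II-2×II-1: ss|Ss|SS
⇒ S over [I-1,I-2,II-1,II-2,III-1,III-2]: 95 consistent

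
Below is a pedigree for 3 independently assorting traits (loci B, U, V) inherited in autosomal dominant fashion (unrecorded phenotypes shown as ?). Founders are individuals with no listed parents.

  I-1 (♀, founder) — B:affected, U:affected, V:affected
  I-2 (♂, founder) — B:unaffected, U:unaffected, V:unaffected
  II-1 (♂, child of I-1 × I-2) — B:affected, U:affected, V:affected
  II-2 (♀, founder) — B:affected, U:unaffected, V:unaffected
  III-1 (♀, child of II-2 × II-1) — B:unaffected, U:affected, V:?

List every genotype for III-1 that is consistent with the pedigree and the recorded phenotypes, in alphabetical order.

B/I-1 aff ·: Bb|BB
B/I-2 un ·: bb
B/II-1 aff I-1×I-2: Bb
B/II-2 aff ·: Bb
B/III-1 un II-2×II-1: bb
⇒ B over [I-1,I-2,II-1,II-2,III-1]: 2 consistent
U/I-1 aff ·: Uu|UU
U/I-2 un ·: uu
U/II-1 aff I-1×I-2: Uu
U/II-2 un ·: uu
U/III-1 aff II-2×II-1: Uu
⇒ U over [I-1,I-2,II-1,II-2,III-1]: 2 consistent
V/I-1 aff ·: Vv|VV
V/I-2 un ·: vv
V/II-1 aff I-1×I-2: Vv
V/II-2 un ·: vv
V/III-1 ? II-2×II-1: vv|Vv
⇒ V over [I-1,I-2,II-1,II-2,III-1]: 4 consistent

III-1 ∈ {bb Uu Vv, bb Uu vv}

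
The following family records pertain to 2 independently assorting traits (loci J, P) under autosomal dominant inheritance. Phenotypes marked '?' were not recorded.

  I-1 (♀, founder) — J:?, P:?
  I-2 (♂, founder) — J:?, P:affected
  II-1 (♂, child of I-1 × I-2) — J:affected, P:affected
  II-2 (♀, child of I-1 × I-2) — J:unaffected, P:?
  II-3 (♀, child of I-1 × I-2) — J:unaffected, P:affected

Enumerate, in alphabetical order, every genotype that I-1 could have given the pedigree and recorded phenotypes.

J/I-1 ? ·: jj|Jj
J/I-2 ? ·: jj|Jj
J/II-1 aff I-1×I-2: Jj|JJ
J/II-2 un I-1×I-2: jj
J/II-3 un I-1×I-2: jj
⇒ J over [I-1,I-2,II-1,II-2,II-3]: 4 consistent
P/I-1 ? ·: pp|Pp|PP
P/I-2 aff ·: Pp|PP
P/II-1 aff I-1×I-2: Pp|PP
P/II-2 ? I-1×I-2: pp|Pp|PP
P/II-3 aff I-1×I-2: Pp|PP
⇒ P over [I-1,I-2,II-1,II-2,II-3]: 32 consistent

I-1 ∈ {Jj PP, Jj Pp, Jj pp, jj PP, jj Pp, jj pp}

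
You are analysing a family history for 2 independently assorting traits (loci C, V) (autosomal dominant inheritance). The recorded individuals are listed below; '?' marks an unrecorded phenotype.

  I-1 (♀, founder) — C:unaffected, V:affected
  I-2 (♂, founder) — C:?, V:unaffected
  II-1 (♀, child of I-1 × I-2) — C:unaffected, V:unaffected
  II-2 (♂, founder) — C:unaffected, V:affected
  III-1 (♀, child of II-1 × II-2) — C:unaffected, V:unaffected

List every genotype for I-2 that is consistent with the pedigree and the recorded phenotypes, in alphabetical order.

I-2 ∈ {Cc vv, cc vv}

C/I-1 un ·: cc
C/I-2 ? ·: cc|Cc
C/II-1 un I-1×I-2: cc
C/II-2 un ·: cc
C/III-1 un II-1×II-2: cc
⇒ C over [I-1,I-2,II-1,II-2,III-1]: 2 consistent
V/I-1 aff ·: Vv
V/I-2 un ·: vv
V/II-1 un I-1×I-2: vv
V/II-2 aff ·: Vv
V/III-1 un II-1×II-2: vv
⇒ V over [I-1,I-2,II-1,II-2,III-1]: 1 consistent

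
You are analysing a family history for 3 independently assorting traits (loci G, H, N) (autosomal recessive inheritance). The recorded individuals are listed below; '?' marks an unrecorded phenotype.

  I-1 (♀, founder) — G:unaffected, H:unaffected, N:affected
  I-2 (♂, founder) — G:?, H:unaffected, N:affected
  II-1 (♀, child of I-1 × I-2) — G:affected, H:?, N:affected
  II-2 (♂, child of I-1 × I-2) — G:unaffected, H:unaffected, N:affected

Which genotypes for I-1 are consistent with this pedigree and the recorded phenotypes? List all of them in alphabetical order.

I-1 ∈ {Gg HH nn, Gg Hh nn}

G/I-1 un ·: Gg
G/I-2 ? ·: Gg|gg
G/II-1 aff I-1×I-2: gg
G/II-2 un I-1×I-2: GG|Gg
⇒ G over [I-1,I-2,II-1,II-2]: 3 consistent
H/I-1 un ·: HH|Hh
H/I-2 un ·: HH|Hh
H/II-1 ? I-1×I-2: HH|Hh|hh
H/II-2 un I-1×I-2: HH|Hh
⇒ H over [I-1,I-2,II-1,II-2]: 15 consistent
N/I-1 aff ·: nn
N/I-2 aff ·: nn
N/II-1 aff I-1×I-2: nn
N/II-2 aff I-1×I-2: nn
⇒ N over [I-1,I-2,II-1,II-2]: 1 consistent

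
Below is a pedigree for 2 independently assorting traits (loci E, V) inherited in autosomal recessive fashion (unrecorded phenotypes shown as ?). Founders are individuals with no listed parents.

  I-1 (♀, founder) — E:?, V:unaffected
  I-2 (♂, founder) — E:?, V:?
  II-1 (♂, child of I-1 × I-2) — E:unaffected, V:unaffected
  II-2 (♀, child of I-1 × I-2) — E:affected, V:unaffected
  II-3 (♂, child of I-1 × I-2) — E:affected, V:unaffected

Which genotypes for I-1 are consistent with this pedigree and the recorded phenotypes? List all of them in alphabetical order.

I-1 ∈ {Ee VV, Ee Vv, ee VV, ee Vv}

E/I-1 ? ·: Ee|ee
E/I-2 ? ·: Ee|ee
E/II-1 un I-1×I-2: EE|Ee
E/II-2 aff I-1×I-2: ee
E/II-3 aff I-1×I-2: ee
⇒ E over [I-1,I-2,II-1,II-2,II-3]: 4 consistent
V/I-1 un ·: VV|Vv
V/I-2 ? ·: VV|Vv|vv
V/II-1 un I-1×I-2: VV|Vv
V/II-2 un I-1×I-2: VV|Vv
V/II-3 un I-1×I-2: VV|Vv
⇒ V over [I-1,I-2,II-1,II-2,II-3]: 27 consistent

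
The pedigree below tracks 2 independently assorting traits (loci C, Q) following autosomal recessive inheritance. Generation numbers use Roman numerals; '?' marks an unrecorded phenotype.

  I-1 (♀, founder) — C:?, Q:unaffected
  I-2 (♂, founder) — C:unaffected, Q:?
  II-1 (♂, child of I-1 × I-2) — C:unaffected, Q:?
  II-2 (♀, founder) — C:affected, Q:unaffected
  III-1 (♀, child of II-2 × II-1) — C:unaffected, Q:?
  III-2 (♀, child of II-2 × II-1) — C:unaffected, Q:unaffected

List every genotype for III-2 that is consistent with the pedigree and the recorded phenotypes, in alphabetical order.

III-2 ∈ {Cc QQ, Cc Qq}

C/I-1 ? ·: CC|Cc|cc
C/I-2 un ·: CC|Cc
C/II-1 un I-1×I-2: CC|Cc
C/II-2 aff ·: cc
C/III-1 un II-2×II-1: Cc
C/III-2 un II-2×II-1: Cc
⇒ C over [I-1,I-2,II-1,II-2,III-1,III-2]: 9 consistent
Q/I-1 un ·: QQ|Qq
Q/I-2 ? ·: QQ|Qq|qq
Q/II-1 ? I-1×I-2: QQ|Qq|qq
Q/II-2 un ·: QQ|Qq
Q/III-1 ? II-2×II-1: QQ|Qq|qq
Q/III-2 un II-2×II-1: QQ|Qq
⇒ Q over [I-1,I-2,II-1,II-2,III-1,III-2]: 76 consistent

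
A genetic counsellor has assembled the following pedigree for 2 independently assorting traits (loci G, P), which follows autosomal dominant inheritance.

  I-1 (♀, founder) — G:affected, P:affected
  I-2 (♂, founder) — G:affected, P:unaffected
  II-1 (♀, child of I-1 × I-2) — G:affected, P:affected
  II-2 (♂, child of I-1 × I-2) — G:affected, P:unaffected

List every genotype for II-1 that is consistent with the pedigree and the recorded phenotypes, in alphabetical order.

II-1 ∈ {GG Pp, Gg Pp}

G/I-1 aff ·: Gg|GG
G/I-2 aff ·: Gg|GG
G/II-1 aff I-1×I-2: Gg|GG
G/II-2 aff I-1×I-2: Gg|GG
⇒ G over [I-1,I-2,II-1,II-2]: 13 consistent
P/I-1 aff ·: Pp
P/I-2 un ·: pp
P/II-1 aff I-1×I-2: Pp
P/II-2 un I-1×I-2: pp
⇒ P over [I-1,I-2,II-1,II-2]: 1 consistent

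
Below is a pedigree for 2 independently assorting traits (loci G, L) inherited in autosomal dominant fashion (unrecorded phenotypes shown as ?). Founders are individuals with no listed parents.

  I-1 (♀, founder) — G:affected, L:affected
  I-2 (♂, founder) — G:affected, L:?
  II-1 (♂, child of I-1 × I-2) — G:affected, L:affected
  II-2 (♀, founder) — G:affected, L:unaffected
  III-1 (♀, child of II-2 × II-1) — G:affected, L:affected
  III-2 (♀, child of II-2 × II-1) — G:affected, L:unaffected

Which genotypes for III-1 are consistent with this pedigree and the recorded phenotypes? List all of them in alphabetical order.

G/I-1 aff ·: Gg|GG
G/I-2 aff ·: Gg|GG
G/II-1 aff I-1×I-2: Gg|GG
G/II-2 aff ·: Gg|GG
G/III-1 aff II-2×II-1: Gg|GG
G/III-2 aff II-2×II-1: Gg|GG
⇒ G over [I-1,I-2,II-1,II-2,III-1,III-2]: 44 consistent
L/I-1 aff ·: Ll|LL
L/I-2 ? ·: ll|Ll|LL
L/II-1 aff I-1×I-2: Ll
L/II-2 un ·: ll
L/III-1 aff II-2×II-1: Ll
L/III-2 un II-2×II-1: ll
⇒ L over [I-1,I-2,II-1,II-2,III-1,III-2]: 5 consistent

III-1 ∈ {GG Ll, Gg Ll}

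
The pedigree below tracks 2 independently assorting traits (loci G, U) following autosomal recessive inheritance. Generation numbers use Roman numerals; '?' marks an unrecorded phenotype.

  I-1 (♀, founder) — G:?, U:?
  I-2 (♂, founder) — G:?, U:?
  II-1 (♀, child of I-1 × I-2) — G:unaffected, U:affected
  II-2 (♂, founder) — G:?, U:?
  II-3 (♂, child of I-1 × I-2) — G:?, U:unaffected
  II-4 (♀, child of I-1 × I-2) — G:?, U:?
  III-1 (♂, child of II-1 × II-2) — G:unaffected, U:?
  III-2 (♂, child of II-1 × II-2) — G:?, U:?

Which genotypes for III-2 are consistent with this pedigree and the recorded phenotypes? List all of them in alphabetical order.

G/I-1 ? ·: GG|Gg|gg
G/I-2 ? ·: GG|Gg|gg
G/II-1 un I-1×I-2: GG|Gg
G/II-2 ? ·: GG|Gg|gg
G/II-3 ? I-1×I-2: GG|Gg|gg
G/II-4 ? I-1×I-2: GG|Gg|gg
G/III-1 un II-1×II-2: GG|Gg
G/III-2 ? II-1×II-2: GG|Gg|gg
⇒ G over [I-1,I-2,II-1,II-2,II-3,II-4,III-1,III-2]: 432 consistent
U/I-1 ? ·: Uu|uu
U/I-2 ? ·: Uu|uu
U/II-1 aff I-1×I-2: uu
U/II-2 ? ·: UU|Uu|uu
U/II-3 un I-1×I-2: UU|Uu
U/II-4 ? I-1×I-2: UU|Uu|uu
U/III-1 ? II-1×II-2: Uu|uu
U/III-2 ? II-1×II-2: Uu|uu
⇒ U over [I-1,I-2,II-1,II-2,II-3,II-4,III-1,III-2]: 60 consistent

III-2 ∈ {GG Uu, GG uu, Gg Uu, Gg uu, gg Uu, gg uu}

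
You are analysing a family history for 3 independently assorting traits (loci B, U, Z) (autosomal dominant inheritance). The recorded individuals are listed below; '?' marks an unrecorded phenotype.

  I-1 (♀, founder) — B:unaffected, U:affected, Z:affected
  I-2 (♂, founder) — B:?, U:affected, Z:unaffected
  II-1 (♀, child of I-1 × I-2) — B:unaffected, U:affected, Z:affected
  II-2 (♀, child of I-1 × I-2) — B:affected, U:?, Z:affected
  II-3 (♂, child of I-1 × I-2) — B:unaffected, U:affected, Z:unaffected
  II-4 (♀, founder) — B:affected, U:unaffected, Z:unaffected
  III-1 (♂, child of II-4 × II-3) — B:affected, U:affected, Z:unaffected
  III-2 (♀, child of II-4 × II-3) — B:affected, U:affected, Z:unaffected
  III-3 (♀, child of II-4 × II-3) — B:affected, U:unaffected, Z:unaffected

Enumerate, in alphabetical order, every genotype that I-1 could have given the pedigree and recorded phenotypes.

B/I-1 un ·: bb
B/I-2 ? ·: Bb
B/II-1 un I-1×I-2: bb
B/II-2 aff I-1×I-2: Bb
B/II-3 un I-1×I-2: bb
B/II-4 aff ·: Bb|BB
B/III-1 aff II-4×II-3: Bb
B/III-2 aff II-4×II-3: Bb
B/III-3 aff II-4×II-3: Bb
⇒ B over [I-1,I-2,II-1,II-2,II-3,II-4,III-1,III-2,III-3]: 2 consistent
U/I-1 aff ·: Uu|UU
U/I-2 aff ·: Uu|UU
U/II-1 aff I-1×I-2: Uu|UU
U/II-2 ? I-1×I-2: uu|Uu|UU
U/II-3 aff I-1×I-2: Uu
U/II-4 un ·: uu
U/III-1 aff II-4×II-3: Uu
U/III-2 aff II-4×II-3: Uu
U/III-3 un II-4×II-3: uu
⇒ U over [I-1,I-2,II-1,II-2,II-3,II-4,III-1,III-2,III-3]: 14 consistent
Z/I-1 aff ·: Zz
Z/I-2 un ·: zz
Z/II-1 aff I-1×I-2: Zz
Z/II-2 aff I-1×I-2: Zz
Z/II-3 un I-1×I-2: zz
Z/II-4 un ·: zz
Z/III-1 un II-4×II-3: zz
Z/III-2 un II-4×II-3: zz
Z/III-3 un II-4×II-3: zz
⇒ Z over [I-1,I-2,II-1,II-2,II-3,II-4,III-1,III-2,III-3]: 1 consistent

I-1 ∈ {bb UU Zz, bb Uu Zz}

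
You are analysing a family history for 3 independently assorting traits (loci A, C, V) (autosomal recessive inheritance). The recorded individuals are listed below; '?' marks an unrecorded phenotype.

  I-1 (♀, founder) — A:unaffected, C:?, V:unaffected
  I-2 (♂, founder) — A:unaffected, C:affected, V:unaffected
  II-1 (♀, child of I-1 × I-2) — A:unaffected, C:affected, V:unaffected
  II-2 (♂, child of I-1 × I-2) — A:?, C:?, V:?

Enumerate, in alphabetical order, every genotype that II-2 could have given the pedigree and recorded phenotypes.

II-2 ∈ {AA Cc VV, AA Cc Vv, AA Cc vv, AA cc VV, AA cc Vv, AA cc vv, Aa Cc VV, Aa Cc Vv, Aa Cc vv, Aa cc VV, Aa cc Vv, Aa cc vv, aa Cc VV, aa Cc Vv, aa Cc vv, aa cc VV, aa cc Vv, aa cc vv}

A/I-1 un ·: AA|Aa
A/I-2 un ·: AA|Aa
A/II-1 un I-1×I-2: AA|Aa
A/II-2 ? I-1×I-2: AA|Aa|aa
⇒ A over [I-1,I-2,II-1,II-2]: 15 consistent
C/I-1 ? ·: Cc|cc
C/I-2 aff ·: cc
C/II-1 aff I-1×I-2: cc
C/II-2 ? I-1×I-2: Cc|cc
⇒ C over [I-1,I-2,II-1,II-2]: 3 consistent
V/I-1 un ·: VV|Vv
V/I-2 un ·: VV|Vv
V/II-1 un I-1×I-2: VV|Vv
V/II-2 ? I-1×I-2: VV|Vv|vv
⇒ V over [I-1,I-2,II-1,II-2]: 15 consistent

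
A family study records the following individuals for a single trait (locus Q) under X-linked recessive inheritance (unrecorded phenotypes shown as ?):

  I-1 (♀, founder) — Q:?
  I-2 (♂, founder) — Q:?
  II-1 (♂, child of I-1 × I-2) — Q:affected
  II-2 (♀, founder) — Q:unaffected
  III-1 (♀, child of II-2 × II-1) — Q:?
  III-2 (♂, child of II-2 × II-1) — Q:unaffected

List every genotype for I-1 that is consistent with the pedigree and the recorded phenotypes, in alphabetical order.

Q/I-1 ? ·: X^QX^q|X^qX^q
Q/I-2 ? ·: X^QY|X^qY
Q/II-1 aff I-1×I-2: X^qY
Q/II-2 un ·: X^QX^Q|X^QX^q
Q/III-1 ? II-2×II-1: X^QX^q|X^qX^q
Q/III-2 un II-2×II-1: X^QY
⇒ Q over [I-1,I-2,II-1,II-2,III-1,III-2]: 12 consistent

I-1 ∈ {X^QX^q, X^qX^q}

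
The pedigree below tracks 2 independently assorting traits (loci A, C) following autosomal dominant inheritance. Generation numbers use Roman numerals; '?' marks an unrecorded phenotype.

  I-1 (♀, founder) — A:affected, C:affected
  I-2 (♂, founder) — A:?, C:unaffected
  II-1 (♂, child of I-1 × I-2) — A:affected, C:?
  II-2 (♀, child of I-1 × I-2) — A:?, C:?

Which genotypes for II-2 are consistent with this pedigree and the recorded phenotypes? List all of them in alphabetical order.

A/I-1 aff ·: Aa|AA
A/I-2 ? ·: aa|Aa|AA
A/II-1 aff I-1×I-2: Aa|AA
A/II-2 ? I-1×I-2: aa|Aa|AA
⇒ A over [I-1,I-2,II-1,II-2]: 18 consistent
C/I-1 aff ·: Cc|CC
C/I-2 un ·: cc
C/II-1 ? I-1×I-2: cc|Cc
C/II-2 ? I-1×I-2: cc|Cc
⇒ C over [I-1,I-2,II-1,II-2]: 5 consistent

II-2 ∈ {AA Cc, AA cc, Aa Cc, Aa cc, aa Cc, aa cc}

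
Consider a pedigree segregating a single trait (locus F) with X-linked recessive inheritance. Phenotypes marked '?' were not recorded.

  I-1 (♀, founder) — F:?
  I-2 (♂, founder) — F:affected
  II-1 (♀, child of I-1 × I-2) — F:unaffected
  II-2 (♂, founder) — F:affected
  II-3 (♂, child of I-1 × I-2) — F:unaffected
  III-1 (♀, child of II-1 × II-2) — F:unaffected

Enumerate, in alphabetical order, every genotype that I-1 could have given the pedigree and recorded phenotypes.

F/I-1 ? ·: X^FX^F|X^FX^f
F/I-2 aff ·: X^fY
F/II-1 un I-1×I-2: X^FX^f
F/II-2 aff ·: X^fY
F/II-3 un I-1×I-2: X^FY
F/III-1 un II-1×II-2: X^FX^f
⇒ F over [I-1,I-2,II-1,II-2,II-3,III-1]: 2 consistent

I-1 ∈ {X^FX^F, X^FX^f}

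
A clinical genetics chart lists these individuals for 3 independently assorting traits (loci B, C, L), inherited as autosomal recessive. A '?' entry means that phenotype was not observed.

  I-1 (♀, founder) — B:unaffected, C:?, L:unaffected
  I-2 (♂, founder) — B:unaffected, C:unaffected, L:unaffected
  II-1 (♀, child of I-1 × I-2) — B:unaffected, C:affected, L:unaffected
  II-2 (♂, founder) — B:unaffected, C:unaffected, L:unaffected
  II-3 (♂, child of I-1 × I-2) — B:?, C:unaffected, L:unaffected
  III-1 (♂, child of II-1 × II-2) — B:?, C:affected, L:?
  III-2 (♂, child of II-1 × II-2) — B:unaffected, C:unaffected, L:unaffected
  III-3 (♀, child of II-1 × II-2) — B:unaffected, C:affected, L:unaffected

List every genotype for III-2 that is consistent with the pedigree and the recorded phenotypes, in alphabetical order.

III-2 ∈ {BB Cc LL, BB Cc Ll, Bb Cc LL, Bb Cc Ll}

B/I-1 un ·: BB|Bb
B/I-2 un ·: BB|Bb
B/II-1 un I-1×I-2: BB|Bb
B/II-2 un ·: BB|Bb
B/II-3 ? I-1×I-2: BB|Bb|bb
B/III-1 ? II-1×II-2: BB|Bb|bb
B/III-2 un II-1×II-2: BB|Bb
B/III-3 un II-1×II-2: BB|Bb
⇒ B over [I-1,I-2,II-1,II-2,II-3,III-1,III-2,III-3]: 212 consistent
C/I-1 ? ·: Cc|cc
C/I-2 un ·: Cc
C/II-1 aff I-1×I-2: cc
C/II-2 un ·: Cc
C/II-3 un I-1×I-2: CC|Cc
C/III-1 aff II-1×II-2: cc
C/III-2 un II-1×II-2: Cc
C/III-3 aff II-1×II-2: cc
⇒ C over [I-1,I-2,II-1,II-2,II-3,III-1,III-2,III-3]: 3 consistent
L/I-1 un ·: LL|Ll
L/I-2 un ·: LL|Ll
L/II-1 un I-1×I-2: LL|Ll
L/II-2 un ·: LL|Ll
L/II-3 un I-1×I-2: LL|Ll
L/III-1 ? II-1×II-2: LL|Ll|ll
L/III-2 un II-1×II-2: LL|Ll
L/III-3 un II-1×II-2: LL|Ll
⇒ L over [I-1,I-2,II-1,II-2,II-3,III-1,III-2,III-3]: 183 consistent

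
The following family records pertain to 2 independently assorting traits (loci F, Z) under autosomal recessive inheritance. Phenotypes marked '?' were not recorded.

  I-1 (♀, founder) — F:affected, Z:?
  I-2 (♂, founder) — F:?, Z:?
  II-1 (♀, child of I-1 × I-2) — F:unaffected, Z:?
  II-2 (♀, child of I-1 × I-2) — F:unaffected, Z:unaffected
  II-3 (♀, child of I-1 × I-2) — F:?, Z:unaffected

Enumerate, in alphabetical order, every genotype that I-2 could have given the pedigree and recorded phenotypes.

I-2 ∈ {FF ZZ, FF Zz, FF zz, Ff ZZ, Ff Zz, Ff zz}

F/I-1 aff ·: ff
F/I-2 ? ·: FF|Ff
F/II-1 un I-1×I-2: Ff
F/II-2 un I-1×I-2: Ff
F/II-3 ? I-1×I-2: Ff|ff
⇒ F over [I-1,I-2,II-1,II-2,II-3]: 3 consistent
Z/I-1 ? ·: ZZ|Zz|zz
Z/I-2 ? ·: ZZ|Zz|zz
Z/II-1 ? I-1×I-2: ZZ|Zz|zz
Z/II-2 un I-1×I-2: ZZ|Zz
Z/II-3 un I-1×I-2: ZZ|Zz
⇒ Z over [I-1,I-2,II-1,II-2,II-3]: 35 consistent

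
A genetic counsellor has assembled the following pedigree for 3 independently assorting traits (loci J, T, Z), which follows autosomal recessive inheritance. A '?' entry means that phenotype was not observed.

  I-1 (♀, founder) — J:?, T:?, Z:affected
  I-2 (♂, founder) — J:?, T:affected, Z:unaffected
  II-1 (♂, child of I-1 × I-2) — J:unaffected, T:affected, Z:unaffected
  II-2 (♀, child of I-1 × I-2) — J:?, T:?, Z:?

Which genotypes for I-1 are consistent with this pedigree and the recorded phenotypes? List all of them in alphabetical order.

J/I-1 ? ·: JJ|Jj|jj
J/I-2 ? ·: JJ|Jj|jj
J/II-1 un I-1×I-2: JJ|Jj
J/II-2 ? I-1×I-2: JJ|Jj|jj
⇒ J over [I-1,I-2,II-1,II-2]: 21 consistent
T/I-1 ? ·: Tt|tt
T/I-2 aff ·: tt
T/II-1 aff I-1×I-2: tt
T/II-2 ? I-1×I-2: Tt|tt
⇒ T over [I-1,I-2,II-1,II-2]: 3 consistent
Z/I-1 aff ·: zz
Z/I-2 un ·: ZZ|Zz
Z/II-1 un I-1×I-2: Zz
Z/II-2 ? I-1×I-2: Zz|zz
⇒ Z over [I-1,I-2,II-1,II-2]: 3 consistent

I-1 ∈ {JJ Tt zz, JJ tt zz, Jj Tt zz, Jj tt zz, jj Tt zz, jj tt zz}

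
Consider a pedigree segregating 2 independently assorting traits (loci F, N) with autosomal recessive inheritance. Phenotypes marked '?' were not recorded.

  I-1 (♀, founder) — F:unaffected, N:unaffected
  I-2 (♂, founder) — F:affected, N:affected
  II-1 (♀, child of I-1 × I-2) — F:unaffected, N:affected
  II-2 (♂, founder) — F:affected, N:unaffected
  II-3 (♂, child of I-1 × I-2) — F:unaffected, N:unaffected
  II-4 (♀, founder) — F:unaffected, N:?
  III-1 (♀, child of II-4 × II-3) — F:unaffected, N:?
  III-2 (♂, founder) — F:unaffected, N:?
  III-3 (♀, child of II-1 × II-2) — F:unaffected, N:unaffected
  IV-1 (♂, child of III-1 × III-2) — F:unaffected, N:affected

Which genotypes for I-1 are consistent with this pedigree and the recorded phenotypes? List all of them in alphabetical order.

F/I-1 un ·: FF|Ff
F/I-2 aff ·: ff
F/II-1 un I-1×I-2: Ff
F/II-2 aff ·: ff
F/II-3 un I-1×I-2: Ff
F/II-4 un ·: FF|Ff
F/III-1 un II-4×II-3: FF|Ff
F/III-2 un ·: FF|Ff
F/III-3 un II-1×II-2: Ff
F/IV-1 un III-1×III-2: FF|Ff
⇒ F over [I-1,I-2,II-1,II-2,II-3,II-4,III-1,III-2,III-3,IV-1]: 28 consistent
N/I-1 un ·: Nn
N/I-2 aff ·: nn
N/II-1 aff I-1×I-2: nn
N/II-2 un ·: NN|Nn
N/II-3 un I-1×I-2: Nn
N/II-4 ? ·: NN|Nn|nn
N/III-1 ? II-4×II-3: Nn|nn
N/III-2 ? ·: Nn|nn
N/III-3 un II-1×II-2: Nn
N/IV-1 aff III-1×III-2: nn
⇒ N over [I-1,I-2,II-1,II-2,II-3,II-4,III-1,III-2,III-3,IV-1]: 20 consistent

I-1 ∈ {FF Nn, Ff Nn}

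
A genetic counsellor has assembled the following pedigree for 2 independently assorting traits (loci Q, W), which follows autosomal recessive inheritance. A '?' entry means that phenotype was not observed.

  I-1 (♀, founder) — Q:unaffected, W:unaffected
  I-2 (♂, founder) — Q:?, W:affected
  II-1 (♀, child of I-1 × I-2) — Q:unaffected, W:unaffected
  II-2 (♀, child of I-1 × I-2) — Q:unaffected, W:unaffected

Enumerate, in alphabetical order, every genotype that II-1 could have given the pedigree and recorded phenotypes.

II-1 ∈ {QQ Ww, Qq Ww}

Q/I-1 un ·: QQ|Qq
Q/I-2 ? ·: QQ|Qq|qq
Q/II-1 un I-1×I-2: QQ|Qq
Q/II-2 un I-1×I-2: QQ|Qq
⇒ Q over [I-1,I-2,II-1,II-2]: 15 consistent
W/I-1 un ·: WW|Ww
W/I-2 aff ·: ww
W/II-1 un I-1×I-2: Ww
W/II-2 un I-1×I-2: Ww
⇒ W over [I-1,I-2,II-1,II-2]: 2 consistent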